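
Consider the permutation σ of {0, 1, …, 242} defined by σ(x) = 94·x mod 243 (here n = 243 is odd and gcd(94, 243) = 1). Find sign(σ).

+1

Start at x=124: 124 → 235 → 220 → 25 → 163 → 13 → 7 → … (one orbit).
11 cycles of lengths [81, 81, 27, 27, 9, 9, 3, 3, 1, 1, 1].
Σ(ℓ_i−1) = 243−11 = 232; sign = (−1)^232 = +1.
Zolotarev: (94|243) = +1, matching the cycle-count sign.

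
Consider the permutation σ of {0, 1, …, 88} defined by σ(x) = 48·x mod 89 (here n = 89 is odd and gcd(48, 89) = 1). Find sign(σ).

Orbit of 25 under x↦48x: [25, 43, 17, 15, 8, 28, 9]… (length divides ord_89(48)).
2 cycles of lengths [88, 1].
With 2 cycles on 89 points, sign = (−1)^{89−2} = -1.
Check: (48/89) = -1 by Zolotarev.

-1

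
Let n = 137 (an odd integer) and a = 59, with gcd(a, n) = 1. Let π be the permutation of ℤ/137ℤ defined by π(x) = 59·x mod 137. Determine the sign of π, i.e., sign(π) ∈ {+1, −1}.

Trace 133: π^k(133) = [133, 38, 50, 73, 60, 115, 72] for k=0..6.
The orbit structure of x ↦ 59x mod 137: 9 orbits of sizes [17, 17, 17, 17, 17, 17, 17, 17, 1].
137 − 9 = 128 transpositions; sign(π) = (−1)^128 = +1.
Check: (59/137) = +1 by Zolotarev.

+1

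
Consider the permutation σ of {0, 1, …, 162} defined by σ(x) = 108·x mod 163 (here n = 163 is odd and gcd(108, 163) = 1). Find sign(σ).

Trace 47: π^k(47) = [47, 23, 39, 137, 126, 79, 56] for k=0..6.
Cycle lengths of π_108 on ℤ/163ℤ: [162, 1]; 2 cycles in total.
sign(π) = (−1)^{n − #cycles} = (−1)^{163−2} = (−1)^161 = -1.

-1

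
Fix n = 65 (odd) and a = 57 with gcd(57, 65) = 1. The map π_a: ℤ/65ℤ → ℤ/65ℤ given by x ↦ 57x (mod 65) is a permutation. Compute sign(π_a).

Orbit of 8 under x↦57x: [8, 1, 57, 64]… (length divides ord_65(57)).
Decompose π into cycles: lengths [4, 4, 4, 4, 4, 4, 4, 4, 4, 4, 4, 4, 4, 4, 4, 4, 1] (17 cycles, including the fixed point 0).
17 cycles on 65: each ℓ→(−1)^(ℓ−1), product (−1)^48 = +1.

+1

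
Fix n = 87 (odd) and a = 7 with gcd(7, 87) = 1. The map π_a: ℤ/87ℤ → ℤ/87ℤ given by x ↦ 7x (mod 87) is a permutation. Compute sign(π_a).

Trace 7: π^k(7) = [7, 49, 82, 52, 16, 25, 1] for k=0..6.
Cycle type of π: 7×12 + 1×3; total 15 cycles.
With 15 cycles on 87 points, sign = (−1)^{87−15} = +1.
The Jacobi symbol (7|87) = +1 (Zolotarev) agrees.

+1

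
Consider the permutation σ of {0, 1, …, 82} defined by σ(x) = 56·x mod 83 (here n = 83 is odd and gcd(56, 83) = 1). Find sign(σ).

-1

Orbit of 61 under x↦56x: [61, 13, 64, 15, 10, 62, 69]… (length divides ord_83(56)).
2 cycles of lengths [82, 1].
With 2 cycles on 83 points, sign = (−1)^{83−2} = -1.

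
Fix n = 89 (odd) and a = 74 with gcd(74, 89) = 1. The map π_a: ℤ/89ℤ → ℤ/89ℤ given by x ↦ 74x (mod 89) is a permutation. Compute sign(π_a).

Orbit of 35 under x↦74x: [35, 9, 43, 67, 63, 34, 24]… (length divides ord_89(74)).
Decompose π into cycles: lengths [88, 1] (2 cycles, including the fixed point 0).
With 2 cycles on 89 points, sign = (−1)^{89−2} = -1.

-1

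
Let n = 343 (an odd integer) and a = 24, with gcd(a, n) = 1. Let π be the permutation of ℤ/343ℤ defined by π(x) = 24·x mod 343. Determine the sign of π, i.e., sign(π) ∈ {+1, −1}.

Orbit of 86 under x↦24x: [86, 6, 144, 26, 281, 227, 303]… (length divides ord_343(24)).
π_24 has 4 disjoint cycles with lengths [294, 42, 6, 1] on {0,…,342}.
n − c = 343 − 4 = 339; sign = (−1)^339 = -1.

-1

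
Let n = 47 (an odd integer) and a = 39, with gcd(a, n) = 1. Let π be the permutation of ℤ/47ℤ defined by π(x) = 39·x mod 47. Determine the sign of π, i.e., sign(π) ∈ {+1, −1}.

Start at x=21: 21 → 20 → 28 → 11 → 6 → 46 → 8 → … (one orbit).
Cycle lengths of π_39 on ℤ/47ℤ: [46, 1]; 2 cycles in total.
2 cycles on 47: each ℓ→(−1)^(ℓ−1), product (−1)^45 = -1.
Zolotarev: (39|47) = -1, matching the cycle-count sign.

-1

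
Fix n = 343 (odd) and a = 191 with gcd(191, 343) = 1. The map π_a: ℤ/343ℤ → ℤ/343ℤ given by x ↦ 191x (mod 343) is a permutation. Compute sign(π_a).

Orbit of 121 under x↦191x: [121, 130, 134, 212, 18, 8, 156]… (length divides ord_343(191)).
Cycle lengths of π_191 on ℤ/343ℤ: [147, 147, 21, 21, 3, 3, 1]; 7 cycles in total.
7 cycles on 343: each ℓ→(−1)^(ℓ−1), product (−1)^336 = +1.

+1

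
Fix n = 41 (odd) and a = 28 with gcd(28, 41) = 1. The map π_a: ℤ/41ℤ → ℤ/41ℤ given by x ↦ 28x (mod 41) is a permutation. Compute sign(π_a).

-1

Trace 33: π^k(33) = [33, 22, 1, 28, 5, 17, 25] for k=0..6.
The orbit structure of x ↦ 28x mod 41: 2 orbits of sizes [40, 1].
2 cycles on 41: each ℓ→(−1)^(ℓ−1), product (−1)^39 = -1.
Via Zolotarev, sign(π_{28}) = (28|41) = -1.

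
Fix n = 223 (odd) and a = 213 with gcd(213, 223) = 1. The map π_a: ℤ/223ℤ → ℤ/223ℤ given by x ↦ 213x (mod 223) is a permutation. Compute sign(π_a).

+1

Orbit of 136 under x↦213x: [136, 201, 220, 30, 146, 101, 105]… (length divides ord_223(213)).
Cycle type of π: 111×2 + 1; total 3 cycles.
223 − 3 = 220 transpositions; sign(π) = (−1)^220 = +1.
Via Zolotarev, sign(π_{213}) = (213|223) = +1.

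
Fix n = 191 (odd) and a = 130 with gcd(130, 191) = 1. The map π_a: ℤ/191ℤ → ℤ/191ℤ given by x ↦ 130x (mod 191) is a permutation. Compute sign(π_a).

+1

Start at x=118: 118 → 60 → 160 → 172 → 13 → 162 → 50 → … (one orbit).
Cycle lengths of π_130 on ℤ/191ℤ: [95, 95, 1]; 3 cycles in total.
n − c = 191 − 3 = 188; sign = (−1)^188 = +1.
(130|191)_J = +1 (Zolotarev's lemma cross-check).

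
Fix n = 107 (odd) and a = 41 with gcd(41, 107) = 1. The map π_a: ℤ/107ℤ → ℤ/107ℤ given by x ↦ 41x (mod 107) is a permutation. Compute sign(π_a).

Start at x=41: 41 → 76 → 13 → 105 → 25 → 62 → 81 → … (one orbit).
π_41 has 3 disjoint cycles with lengths [53, 53, 1] on {0,…,106}.
sign(π) = (−1)^{n − #cycles} = (−1)^{107−3} = (−1)^104 = +1.

+1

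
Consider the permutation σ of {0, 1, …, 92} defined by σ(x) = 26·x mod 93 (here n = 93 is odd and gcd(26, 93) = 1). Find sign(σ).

+1

Start at x=26: 26 → 25 → 92 → 67 → 68 → 1 → 26 (one orbit).
π_26 has 17 disjoint cycles with lengths [6, 6, 6, 6, 6, 6, 6, 6, 6, 6, 6, 6, 6, 6, 6, 2, 1] on {0,…,92}.
Σ(ℓ_i−1) = 93−17 = 76; sign = (−1)^76 = +1.
Check: (26/93) = +1 by Zolotarev.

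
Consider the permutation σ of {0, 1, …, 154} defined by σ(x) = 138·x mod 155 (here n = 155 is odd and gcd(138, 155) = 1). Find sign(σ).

Trace 81: π^k(81) = [81, 18, 4, 87, 71, 33, 59] for k=0..6.
The orbit structure of x ↦ 138x mod 155: 6 orbits of sizes [60, 60, 15, 15, 4, 1].
Σ(ℓ_i−1) = 155−6 = 149; sign = (−1)^149 = -1.
Via Zolotarev, sign(π_{138}) = (138|155) = -1.

-1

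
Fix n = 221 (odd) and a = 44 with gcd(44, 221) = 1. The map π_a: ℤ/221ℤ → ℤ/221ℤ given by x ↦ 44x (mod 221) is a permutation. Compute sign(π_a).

+1

Start at x=183: 183 → 96 → 25 → 216 → 1 → 44 → 168 → … (one orbit).
Cycle lengths of π_44 on ℤ/221ℤ: [16, 16, 16, 16, 16, 16, 16, 16, 16, 16, 16, 16, 16, 4, 4, 4, 1]; 17 cycles in total.
With 17 cycles on 221 points, sign = (−1)^{221−17} = +1.
Check: (44/221) = +1 by Zolotarev.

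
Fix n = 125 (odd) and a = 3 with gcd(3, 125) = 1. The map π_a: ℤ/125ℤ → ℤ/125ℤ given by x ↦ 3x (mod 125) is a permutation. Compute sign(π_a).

-1

Start at x=12: 12 → 36 → 108 → 74 → 97 → 41 → 123 → … (one orbit).
Cycle type of π: 100 + 20 + 4 + 1; total 4 cycles.
With 4 cycles on 125 points, sign = (−1)^{125−4} = -1.
Check: (3/125) = -1 by Zolotarev.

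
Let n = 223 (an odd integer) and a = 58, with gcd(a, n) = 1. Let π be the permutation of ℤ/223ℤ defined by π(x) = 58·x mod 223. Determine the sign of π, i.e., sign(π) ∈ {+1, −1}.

+1

Trace 16: π^k(16) = [16, 36, 81, 15, 201, 62, 28] for k=0..6.
3 cycles of lengths [111, 111, 1].
3 cycles on 223: each ℓ→(−1)^(ℓ−1), product (−1)^220 = +1.
Check: (58/223) = +1 by Zolotarev.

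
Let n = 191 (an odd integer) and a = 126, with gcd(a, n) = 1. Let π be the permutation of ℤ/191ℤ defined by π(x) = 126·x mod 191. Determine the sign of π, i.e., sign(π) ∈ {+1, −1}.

-1

Orbit of 45 under x↦126x: [45, 131, 80, 148, 121, 157, 109]… (length divides ord_191(126)).
2 cycles of lengths [190, 1].
2 cycles on 191: each ℓ→(−1)^(ℓ−1), product (−1)^189 = -1.
Zolotarev: (126|191) = -1, matching the cycle-count sign.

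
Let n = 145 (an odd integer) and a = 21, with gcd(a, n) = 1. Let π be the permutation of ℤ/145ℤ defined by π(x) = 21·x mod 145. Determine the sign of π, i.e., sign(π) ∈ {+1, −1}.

Orbit of 41 under x↦21x: [41, 136, 101, 91, 26, 111, 11]… (length divides ord_145(21)).
Cycle type of π: 28×5 + 1×5; total 10 cycles.
10 cycles on 145: each ℓ→(−1)^(ℓ−1), product (−1)^135 = -1.

-1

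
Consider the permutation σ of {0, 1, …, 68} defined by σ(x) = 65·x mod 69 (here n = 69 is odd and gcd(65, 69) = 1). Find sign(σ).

+1

Trace 64: π^k(64) = [64, 20, 58, 44, 31, 14, 13] for k=0..6.
The orbit structure of x ↦ 65x mod 69: 5 orbits of sizes [22, 22, 22, 2, 1].
sign(π) = (−1)^{n − #cycles} = (−1)^{69−5} = (−1)^64 = +1.
The Jacobi symbol (65|69) = +1 (Zolotarev) agrees.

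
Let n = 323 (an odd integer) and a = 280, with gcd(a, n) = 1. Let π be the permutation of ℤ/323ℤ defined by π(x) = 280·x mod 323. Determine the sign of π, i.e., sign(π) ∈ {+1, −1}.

Start at x=55: 55 → 219 → 273 → 212 → 251 → 189 → 271 → … (one orbit).
Decompose π into cycles: lengths [72, 72, 72, 72, 18, 8, 8, 1] (8 cycles, including the fixed point 0).
sign(π) = (−1)^{n − #cycles} = (−1)^{323−8} = (−1)^315 = -1.
(280|323)_J = -1 (Zolotarev's lemma cross-check).

-1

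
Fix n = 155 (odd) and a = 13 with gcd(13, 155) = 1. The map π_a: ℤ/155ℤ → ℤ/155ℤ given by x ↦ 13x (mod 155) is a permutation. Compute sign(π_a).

+1

Start at x=52: 52 → 56 → 108 → 9 → 117 → 126 → 88 → … (one orbit).
5 cycles of lengths [60, 60, 30, 4, 1].
With 5 cycles on 155 points, sign = (−1)^{155−5} = +1.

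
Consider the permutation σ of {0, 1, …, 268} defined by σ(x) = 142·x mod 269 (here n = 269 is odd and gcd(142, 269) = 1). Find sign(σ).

Orbit of 80 under x↦142x: [80, 62, 196, 125, 265, 239, 44]… (length divides ord_269(142)).
Cycle lengths of π_142 on ℤ/269ℤ: [67, 67, 67, 67, 1]; 5 cycles in total.
5 cycles on 269: each ℓ→(−1)^(ℓ−1), product (−1)^264 = +1.

+1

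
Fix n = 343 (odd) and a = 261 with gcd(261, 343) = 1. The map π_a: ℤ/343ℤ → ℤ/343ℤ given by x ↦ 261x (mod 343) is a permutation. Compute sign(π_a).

Orbit of 253 under x↦261x: [253, 177, 235, 281, 282, 200, 64]… (length divides ord_343(261)).
Decompose π into cycles: lengths [147, 147, 21, 21, 3, 3, 1] (7 cycles, including the fixed point 0).
343 − 7 = 336 transpositions; sign(π) = (−1)^336 = +1.
Zolotarev: (261|343) = +1, matching the cycle-count sign.

+1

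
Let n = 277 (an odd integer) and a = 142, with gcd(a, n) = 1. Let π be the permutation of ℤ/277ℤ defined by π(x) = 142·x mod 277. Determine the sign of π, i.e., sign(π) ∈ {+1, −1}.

-1

Orbit of 80 under x↦142x: [80, 3, 149, 106, 94, 52, 182]… (length divides ord_277(142)).
The orbit structure of x ↦ 142x mod 277: 2 orbits of sizes [276, 1].
2 cycles on 277: each ℓ→(−1)^(ℓ−1), product (−1)^275 = -1.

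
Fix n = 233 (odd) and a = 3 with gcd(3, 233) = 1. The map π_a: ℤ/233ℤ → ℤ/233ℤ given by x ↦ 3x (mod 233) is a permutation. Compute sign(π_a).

-1

Start at x=8: 8 → 24 → 72 → 216 → 182 → 80 → 7 → … (one orbit).
The orbit structure of x ↦ 3x mod 233: 2 orbits of sizes [232, 1].
n − c = 233 − 2 = 231; sign = (−1)^231 = -1.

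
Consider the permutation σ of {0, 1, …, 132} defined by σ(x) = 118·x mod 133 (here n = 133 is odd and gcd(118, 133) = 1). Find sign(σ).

-1

Orbit of 1 under x↦118x: [1, 118, 92, 83, 85, 55, 106]… (length divides ord_133(118)).
π_118 has 12 disjoint cycles with lengths [18, 18, 18, 18, 18, 18, 9, 9, 2, 2, 2, 1] on {0,…,132}.
133 − 12 = 121 transpositions; sign(π) = (−1)^121 = -1.
(118|133)_J = -1 (Zolotarev's lemma cross-check).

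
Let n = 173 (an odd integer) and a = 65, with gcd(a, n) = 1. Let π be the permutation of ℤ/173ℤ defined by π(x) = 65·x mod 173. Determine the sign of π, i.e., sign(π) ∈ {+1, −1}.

-1

Start at x=127: 127 → 124 → 102 → 56 → 7 → 109 → 165 → … (one orbit).
Cycle lengths of π_65 on ℤ/173ℤ: [172, 1]; 2 cycles in total.
sign(π) = (−1)^{n − #cycles} = (−1)^{173−2} = (−1)^171 = -1.
Check: (65/173) = -1 by Zolotarev.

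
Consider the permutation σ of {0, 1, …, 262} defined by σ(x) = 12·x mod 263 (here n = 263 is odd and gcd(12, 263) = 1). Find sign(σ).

Orbit of 37 under x↦12x: [37, 181, 68, 27, 61, 206, 105]… (length divides ord_263(12)).
Decompose π into cycles: lengths [131, 131, 1] (3 cycles, including the fixed point 0).
sign(π) = (−1)^{n − #cycles} = (−1)^{263−3} = (−1)^260 = +1.
The Jacobi symbol (12|263) = +1 (Zolotarev) agrees.

+1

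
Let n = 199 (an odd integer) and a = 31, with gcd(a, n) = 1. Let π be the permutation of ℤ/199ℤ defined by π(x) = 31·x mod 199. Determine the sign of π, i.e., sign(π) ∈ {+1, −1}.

+1

Orbit of 20 under x↦31x: [20, 23, 116, 14, 36, 121, 169]… (length divides ord_199(31)).
Decompose π into cycles: lengths [99, 99, 1] (3 cycles, including the fixed point 0).
199 − 3 = 196 transpositions; sign(π) = (−1)^196 = +1.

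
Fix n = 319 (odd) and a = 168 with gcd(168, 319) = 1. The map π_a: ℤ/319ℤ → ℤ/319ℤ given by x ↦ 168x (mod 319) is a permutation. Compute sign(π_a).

+1

Start at x=262: 262 → 313 → 268 → 45 → 223 → 141 → 82 → … (one orbit).
Cycle type of π: 35×8 + 7×4 + 5×2 + 1; total 15 cycles.
With 15 cycles on 319 points, sign = (−1)^{319−15} = +1.
Via Zolotarev, sign(π_{168}) = (168|319) = +1.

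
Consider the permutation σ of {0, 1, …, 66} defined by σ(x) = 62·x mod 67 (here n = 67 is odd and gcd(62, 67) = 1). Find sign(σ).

Start at x=62: 62 → 25 → 9 → 22 → 24 → 14 → 64 → … (one orbit).
Cycle lengths of π_62 on ℤ/67ℤ: [11, 11, 11, 11, 11, 11, 1]; 7 cycles in total.
With 7 cycles on 67 points, sign = (−1)^{67−7} = +1.
Zolotarev: (62|67) = +1, matching the cycle-count sign.

+1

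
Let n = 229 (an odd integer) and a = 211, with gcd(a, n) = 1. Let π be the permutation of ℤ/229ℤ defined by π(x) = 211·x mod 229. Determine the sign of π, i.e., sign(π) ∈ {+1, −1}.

Trace 228: π^k(228) = [228, 18, 134, 107, 135, 89, 1] for k=0..6.
Cycle type of π: 12×19 + 1; total 20 cycles.
n − c = 229 − 20 = 209; sign = (−1)^209 = -1.

-1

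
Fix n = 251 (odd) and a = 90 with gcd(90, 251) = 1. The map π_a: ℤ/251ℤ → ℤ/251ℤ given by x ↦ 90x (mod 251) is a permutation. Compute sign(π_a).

Start at x=248: 248 → 232 → 47 → 214 → 184 → 245 → 213 → … (one orbit).
π_90 has 2 disjoint cycles with lengths [250, 1] on {0,…,250}.
251 − 2 = 249 transpositions; sign(π) = (−1)^249 = -1.
The Jacobi symbol (90|251) = -1 (Zolotarev) agrees.

-1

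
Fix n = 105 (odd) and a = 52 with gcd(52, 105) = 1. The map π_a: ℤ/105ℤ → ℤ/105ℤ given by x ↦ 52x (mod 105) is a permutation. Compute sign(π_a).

+1

Start at x=1: 1 → 52 → 79 → 13 → 46 → 82 → 64 → … (one orbit).
The orbit structure of x ↦ 52x mod 105: 15 orbits of sizes [12, 12, 12, 12, 12, 12, 6, 6, 6, 4, 4, 4, 1, 1, 1].
n − c = 105 − 15 = 90; sign = (−1)^90 = +1.
(52|105)_J = +1 (Zolotarev's lemma cross-check).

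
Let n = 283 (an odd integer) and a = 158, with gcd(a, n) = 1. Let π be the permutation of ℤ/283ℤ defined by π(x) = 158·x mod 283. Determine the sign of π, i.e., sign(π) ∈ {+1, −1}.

+1

Trace 168: π^k(168) = [168, 225, 175, 199, 29, 54, 42] for k=0..6.
7 cycles of lengths [47, 47, 47, 47, 47, 47, 1].
With 7 cycles on 283 points, sign = (−1)^{283−7} = +1.
Via Zolotarev, sign(π_{158}) = (158|283) = +1.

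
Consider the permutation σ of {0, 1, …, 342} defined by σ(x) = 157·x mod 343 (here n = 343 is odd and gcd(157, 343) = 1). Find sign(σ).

-1

Start at x=271: 271 → 15 → 297 → 324 → 104 → 207 → 257 → … (one orbit).
π_157 has 4 disjoint cycles with lengths [294, 42, 6, 1] on {0,…,342}.
n − c = 343 − 4 = 339; sign = (−1)^339 = -1.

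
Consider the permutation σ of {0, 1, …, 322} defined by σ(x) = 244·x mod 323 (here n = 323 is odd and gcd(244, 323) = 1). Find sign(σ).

-1

Start at x=264: 264 → 139 → 1 → 244 → 104 → 182 → 157 → … (one orbit).
Cycle lengths of π_244 on ℤ/323ℤ: [144, 144, 16, 9, 9, 1]; 6 cycles in total.
Σ(ℓ_i−1) = 323−6 = 317; sign = (−1)^317 = -1.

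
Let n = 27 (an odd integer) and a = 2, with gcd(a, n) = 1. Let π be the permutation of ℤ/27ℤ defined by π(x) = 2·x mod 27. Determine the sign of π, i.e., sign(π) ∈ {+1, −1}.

-1

Orbit of 22 under x↦2x: [22, 17, 7, 14, 1, 2, 4]… (length divides ord_27(2)).
Cycle lengths of π_2 on ℤ/27ℤ: [18, 6, 2, 1]; 4 cycles in total.
4 cycles on 27: each ℓ→(−1)^(ℓ−1), product (−1)^23 = -1.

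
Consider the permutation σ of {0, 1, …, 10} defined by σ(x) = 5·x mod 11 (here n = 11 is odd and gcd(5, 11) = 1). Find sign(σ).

+1

Start at x=3: 3 → 4 → 9 → 1 → 5 → 3 (one orbit).
Cycle type of π: 5×2 + 1; total 3 cycles.
n − c = 11 − 3 = 8; sign = (−1)^8 = +1.
Check: (5/11) = +1 by Zolotarev.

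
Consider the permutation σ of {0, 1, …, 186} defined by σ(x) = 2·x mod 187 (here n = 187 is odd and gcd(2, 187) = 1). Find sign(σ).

-1

Orbit of 115 under x↦2x: [115, 43, 86, 172, 157, 127, 67]… (length divides ord_187(2)).
π_2 has 8 disjoint cycles with lengths [40, 40, 40, 40, 10, 8, 8, 1] on {0,…,186}.
With 8 cycles on 187 points, sign = (−1)^{187−8} = -1.
The Jacobi symbol (2|187) = -1 (Zolotarev) agrees.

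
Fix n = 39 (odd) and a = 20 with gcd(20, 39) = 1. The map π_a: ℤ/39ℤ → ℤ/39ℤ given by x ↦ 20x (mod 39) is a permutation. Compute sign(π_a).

Orbit of 22 under x↦20x: [22, 11, 25, 32, 16, 8, 4]… (length divides ord_39(20)).
Cycle lengths of π_20 on ℤ/39ℤ: [12, 12, 12, 2, 1]; 5 cycles in total.
sign(π) = (−1)^{n − #cycles} = (−1)^{39−5} = (−1)^34 = +1.
(20|39)_J = +1 (Zolotarev's lemma cross-check).

+1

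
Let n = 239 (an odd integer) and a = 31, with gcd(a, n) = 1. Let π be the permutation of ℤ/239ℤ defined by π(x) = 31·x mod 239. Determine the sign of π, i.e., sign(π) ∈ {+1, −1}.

Start at x=68: 68 → 196 → 101 → 24 → 27 → 120 → 135 → … (one orbit).
Cycle type of π: 119×2 + 1; total 3 cycles.
3 cycles on 239: each ℓ→(−1)^(ℓ−1), product (−1)^236 = +1.
Zolotarev: (31|239) = +1, matching the cycle-count sign.

+1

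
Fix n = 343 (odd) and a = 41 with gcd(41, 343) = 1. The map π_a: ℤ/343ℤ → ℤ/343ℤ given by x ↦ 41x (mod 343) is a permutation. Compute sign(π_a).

-1

Orbit of 69 under x↦41x: [69, 85, 55, 197, 188, 162, 125]… (length divides ord_343(41)).
π_41 has 10 disjoint cycles with lengths [98, 98, 98, 14, 14, 14, 2, 2, 2, 1] on {0,…,342}.
343 − 10 = 333 transpositions; sign(π) = (−1)^333 = -1.
Check: (41/343) = -1 by Zolotarev.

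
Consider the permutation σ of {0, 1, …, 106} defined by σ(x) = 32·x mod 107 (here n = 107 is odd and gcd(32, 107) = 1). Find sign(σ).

Start at x=34: 34 → 18 → 41 → 28 → 40 → 103 → 86 → … (one orbit).
π_32 has 2 disjoint cycles with lengths [106, 1] on {0,…,106}.
n − c = 107 − 2 = 105; sign = (−1)^105 = -1.
The Jacobi symbol (32|107) = -1 (Zolotarev) agrees.

-1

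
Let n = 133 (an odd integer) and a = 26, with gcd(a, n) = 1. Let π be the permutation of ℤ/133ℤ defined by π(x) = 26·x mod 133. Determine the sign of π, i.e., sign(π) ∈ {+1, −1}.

Start at x=87: 87 → 1 → 26 → 11 → 20 → 121 → 87 (one orbit).
26 cycles of lengths [6, 6, 6, 6, 6, 6, 6, 6, 6, 6, 6, 6, 6, 6, 6, 6, 6, 6, 6, 3, 3, 3, 3, 3, 3, 1].
With 26 cycles on 133 points, sign = (−1)^{133−26} = -1.

-1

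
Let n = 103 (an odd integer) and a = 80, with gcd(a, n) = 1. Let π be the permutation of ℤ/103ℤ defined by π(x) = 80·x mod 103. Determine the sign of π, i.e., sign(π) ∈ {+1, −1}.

-1

Orbit of 69 under x↦80x: [69, 61, 39, 30, 31, 8, 22]… (length divides ord_103(80)).
Decompose π into cycles: lengths [34, 34, 34, 1] (4 cycles, including the fixed point 0).
Σ(ℓ_i−1) = 103−4 = 99; sign = (−1)^99 = -1.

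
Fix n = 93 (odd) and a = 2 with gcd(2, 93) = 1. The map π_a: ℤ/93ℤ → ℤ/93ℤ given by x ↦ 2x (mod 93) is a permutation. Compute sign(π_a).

Start at x=35: 35 → 70 → 47 → 1 → 2 → 4 → 8 → … (one orbit).
The orbit structure of x ↦ 2x mod 93: 14 orbits of sizes [10, 10, 10, 10, 10, 10, 5, 5, 5, 5, 5, 5, 2, 1].
93 − 14 = 79 transpositions; sign(π) = (−1)^79 = -1.
The Jacobi symbol (2|93) = -1 (Zolotarev) agrees.

-1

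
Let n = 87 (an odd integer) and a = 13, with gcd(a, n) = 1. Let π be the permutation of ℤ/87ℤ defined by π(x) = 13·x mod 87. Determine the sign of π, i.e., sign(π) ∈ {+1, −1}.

+1

Trace 64: π^k(64) = [64, 49, 28, 16, 34, 7, 4] for k=0..6.
Decompose π into cycles: lengths [14, 14, 14, 14, 14, 14, 1, 1, 1] (9 cycles, including the fixed point 0).
sign(π) = (−1)^{n − #cycles} = (−1)^{87−9} = (−1)^78 = +1.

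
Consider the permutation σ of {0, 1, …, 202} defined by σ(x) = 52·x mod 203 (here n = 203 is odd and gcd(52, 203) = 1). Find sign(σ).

-1

Start at x=152: 152 → 190 → 136 → 170 → 111 → 88 → 110 → … (one orbit).
The orbit structure of x ↦ 52x mod 203: 10 orbits of sizes [42, 42, 42, 42, 7, 7, 7, 7, 6, 1].
10 cycles on 203: each ℓ→(−1)^(ℓ−1), product (−1)^193 = -1.
Check: (52/203) = -1 by Zolotarev.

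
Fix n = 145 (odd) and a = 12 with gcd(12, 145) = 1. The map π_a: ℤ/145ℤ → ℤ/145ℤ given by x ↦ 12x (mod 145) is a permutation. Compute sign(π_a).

Trace 133: π^k(133) = [133, 1, 12, 144] for k=0..3.
Decompose π into cycles: lengths [4, 4, 4, 4, 4, 4, 4, 4, 4, 4, 4, 4, 4, 4, 4, 4, 4, 4, 4, 4, 4, 4, 4, 4, 4, 4, 4, 4, 4, 4, 4, 4, 4, 4, 4, 4, 1] (37 cycles, including the fixed point 0).
sign(π) = (−1)^{n − #cycles} = (−1)^{145−37} = (−1)^108 = +1.
(12|145)_J = +1 (Zolotarev's lemma cross-check).

+1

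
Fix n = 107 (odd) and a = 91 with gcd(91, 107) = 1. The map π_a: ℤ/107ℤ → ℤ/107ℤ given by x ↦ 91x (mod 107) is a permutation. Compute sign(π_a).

-1

Start at x=88: 88 → 90 → 58 → 35 → 82 → 79 → 20 → … (one orbit).
The orbit structure of x ↦ 91x mod 107: 2 orbits of sizes [106, 1].
Σ(ℓ_i−1) = 107−2 = 105; sign = (−1)^105 = -1.
The Jacobi symbol (91|107) = -1 (Zolotarev) agrees.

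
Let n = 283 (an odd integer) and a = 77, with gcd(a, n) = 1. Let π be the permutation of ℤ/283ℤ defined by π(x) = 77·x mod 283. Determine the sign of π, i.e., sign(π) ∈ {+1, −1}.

+1

Trace 195: π^k(195) = [195, 16, 100, 59, 15, 23, 73] for k=0..6.
The orbit structure of x ↦ 77x mod 283: 3 orbits of sizes [141, 141, 1].
3 cycles on 283: each ℓ→(−1)^(ℓ−1), product (−1)^280 = +1.
Check: (77/283) = +1 by Zolotarev.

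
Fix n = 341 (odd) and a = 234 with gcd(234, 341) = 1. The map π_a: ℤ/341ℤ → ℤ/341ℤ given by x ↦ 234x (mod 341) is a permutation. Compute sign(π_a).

-1

Orbit of 256 under x↦234x: [256, 229, 49, 213, 56, 146, 64]… (length divides ord_341(234)).
Cycle type of π: 30×11 + 5×2 + 1; total 14 cycles.
341 − 14 = 327 transpositions; sign(π) = (−1)^327 = -1.
Via Zolotarev, sign(π_{234}) = (234|341) = -1.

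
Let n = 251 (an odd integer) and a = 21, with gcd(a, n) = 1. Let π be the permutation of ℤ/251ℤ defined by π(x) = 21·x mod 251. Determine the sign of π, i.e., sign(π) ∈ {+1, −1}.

Orbit of 103 under x↦21x: [103, 155, 243, 83, 237, 208, 101]… (length divides ord_251(21)).
Cycle lengths of π_21 on ℤ/251ℤ: [125, 125, 1]; 3 cycles in total.
Σ(ℓ_i−1) = 251−3 = 248; sign = (−1)^248 = +1.
Zolotarev: (21|251) = +1, matching the cycle-count sign.

+1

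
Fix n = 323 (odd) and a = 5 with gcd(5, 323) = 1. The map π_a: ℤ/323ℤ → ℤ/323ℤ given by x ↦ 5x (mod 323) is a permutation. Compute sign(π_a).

Start at x=253: 253 → 296 → 188 → 294 → 178 → 244 → 251 → … (one orbit).
The orbit structure of x ↦ 5x mod 323: 6 orbits of sizes [144, 144, 16, 9, 9, 1].
6 cycles on 323: each ℓ→(−1)^(ℓ−1), product (−1)^317 = -1.
Zolotarev: (5|323) = -1, matching the cycle-count sign.

-1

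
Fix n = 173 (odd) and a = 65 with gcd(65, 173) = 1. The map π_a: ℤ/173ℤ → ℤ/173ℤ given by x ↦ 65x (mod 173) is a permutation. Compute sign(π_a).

-1

Orbit of 107 under x↦65x: [107, 35, 26, 133, 168, 21, 154]… (length divides ord_173(65)).
Cycle lengths of π_65 on ℤ/173ℤ: [172, 1]; 2 cycles in total.
n − c = 173 − 2 = 171; sign = (−1)^171 = -1.
Check: (65/173) = -1 by Zolotarev.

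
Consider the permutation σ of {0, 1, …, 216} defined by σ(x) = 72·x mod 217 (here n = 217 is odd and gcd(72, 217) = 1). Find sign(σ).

Start at x=64: 64 → 51 → 200 → 78 → 191 → 81 → 190 → … (one orbit).
17 cycles of lengths [15, 15, 15, 15, 15, 15, 15, 15, 15, 15, 15, 15, 15, 15, 3, 3, 1].
sign(π) = (−1)^{n − #cycles} = (−1)^{217−17} = (−1)^200 = +1.

+1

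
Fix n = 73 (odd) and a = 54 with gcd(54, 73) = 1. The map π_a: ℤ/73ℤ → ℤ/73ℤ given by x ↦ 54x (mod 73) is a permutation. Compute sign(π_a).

Start at x=57: 57 → 12 → 64 → 25 → 36 → 46 → 2 → … (one orbit).
π_54 has 3 disjoint cycles with lengths [36, 36, 1] on {0,…,72}.
Σ(ℓ_i−1) = 73−3 = 70; sign = (−1)^70 = +1.
The Jacobi symbol (54|73) = +1 (Zolotarev) agrees.

+1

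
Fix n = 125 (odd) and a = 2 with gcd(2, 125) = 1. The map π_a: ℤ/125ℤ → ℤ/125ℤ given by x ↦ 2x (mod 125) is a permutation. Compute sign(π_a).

Orbit of 41 under x↦2x: [41, 82, 39, 78, 31, 62, 124]… (length divides ord_125(2)).
Cycle type of π: 100 + 20 + 4 + 1; total 4 cycles.
Σ(ℓ_i−1) = 125−4 = 121; sign = (−1)^121 = -1.

-1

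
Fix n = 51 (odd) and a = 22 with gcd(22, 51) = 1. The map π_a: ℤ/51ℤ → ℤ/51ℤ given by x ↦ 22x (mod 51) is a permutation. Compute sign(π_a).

-1

Orbit of 37 under x↦22x: [37, 49, 7, 1, 22, 25, 40]… (length divides ord_51(22)).
Cycle lengths of π_22 on ℤ/51ℤ: [16, 16, 16, 1, 1, 1]; 6 cycles in total.
Σ(ℓ_i−1) = 51−6 = 45; sign = (−1)^45 = -1.
Via Zolotarev, sign(π_{22}) = (22|51) = -1.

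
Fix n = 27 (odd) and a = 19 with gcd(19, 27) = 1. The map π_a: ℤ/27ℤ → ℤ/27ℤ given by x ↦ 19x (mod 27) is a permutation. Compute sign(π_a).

Orbit of 10 under x↦19x: [10, 1, 19]… (length divides ord_27(19)).
Cycle type of π: 3×6 + 1×9; total 15 cycles.
Σ(ℓ_i−1) = 27−15 = 12; sign = (−1)^12 = +1.
Check: (19/27) = +1 by Zolotarev.

+1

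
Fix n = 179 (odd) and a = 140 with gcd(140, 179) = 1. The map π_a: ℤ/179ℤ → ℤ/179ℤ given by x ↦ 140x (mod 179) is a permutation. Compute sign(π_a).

Orbit of 119 under x↦140x: [119, 13, 30, 83, 164, 48, 97]… (length divides ord_179(140)).
π_140 has 2 disjoint cycles with lengths [178, 1] on {0,…,178}.
With 2 cycles on 179 points, sign = (−1)^{179−2} = -1.
Check: (140/179) = -1 by Zolotarev.

-1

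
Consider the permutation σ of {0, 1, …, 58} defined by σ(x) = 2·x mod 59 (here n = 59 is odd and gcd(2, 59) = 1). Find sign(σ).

-1

Trace 8: π^k(8) = [8, 16, 32, 5, 10, 20, 40] for k=0..6.
2 cycles of lengths [58, 1].
59 − 2 = 57 transpositions; sign(π) = (−1)^57 = -1.
Via Zolotarev, sign(π_{2}) = (2|59) = -1.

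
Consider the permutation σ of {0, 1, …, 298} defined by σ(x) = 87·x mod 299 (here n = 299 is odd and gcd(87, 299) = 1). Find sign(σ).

Start at x=105: 105 → 165 → 3 → 261 → 282 → 16 → 196 → … (one orbit).
Decompose π into cycles: lengths [33, 33, 33, 33, 33, 33, 33, 33, 11, 11, 3, 3, 3, 3, 1] (15 cycles, including the fixed point 0).
Σ(ℓ_i−1) = 299−15 = 284; sign = (−1)^284 = +1.
Zolotarev: (87|299) = +1, matching the cycle-count sign.

+1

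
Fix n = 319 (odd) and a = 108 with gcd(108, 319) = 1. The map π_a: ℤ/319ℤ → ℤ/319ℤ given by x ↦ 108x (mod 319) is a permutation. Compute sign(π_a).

Start at x=170: 170 → 177 → 295 → 279 → 146 → 137 → 122 → … (one orbit).
Cycle lengths of π_108 on ℤ/319ℤ: [140, 140, 28, 5, 5, 1]; 6 cycles in total.
319 − 6 = 313 transpositions; sign(π) = (−1)^313 = -1.

-1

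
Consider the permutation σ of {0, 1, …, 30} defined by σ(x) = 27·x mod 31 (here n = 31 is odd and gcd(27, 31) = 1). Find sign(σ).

Orbit of 15 under x↦27x: [15, 2, 23, 1, 27, 16, 29]… (length divides ord_31(27)).
Decompose π into cycles: lengths [10, 10, 10, 1] (4 cycles, including the fixed point 0).
4 cycles on 31: each ℓ→(−1)^(ℓ−1), product (−1)^27 = -1.
The Jacobi symbol (27|31) = -1 (Zolotarev) agrees.

-1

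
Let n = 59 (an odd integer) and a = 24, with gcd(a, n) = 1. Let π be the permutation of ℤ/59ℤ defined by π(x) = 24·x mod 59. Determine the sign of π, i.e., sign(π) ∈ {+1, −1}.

Trace 7: π^k(7) = [7, 50, 20, 8, 15, 6, 26] for k=0..6.
Decompose π into cycles: lengths [58, 1] (2 cycles, including the fixed point 0).
n − c = 59 − 2 = 57; sign = (−1)^57 = -1.

-1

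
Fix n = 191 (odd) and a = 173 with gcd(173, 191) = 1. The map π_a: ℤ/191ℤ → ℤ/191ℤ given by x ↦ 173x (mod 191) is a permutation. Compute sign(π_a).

-1

Orbit of 155 under x↦173x: [155, 75, 178, 43, 181, 180, 7]… (length divides ord_191(173)).
Decompose π into cycles: lengths [190, 1] (2 cycles, including the fixed point 0).
2 cycles on 191: each ℓ→(−1)^(ℓ−1), product (−1)^189 = -1.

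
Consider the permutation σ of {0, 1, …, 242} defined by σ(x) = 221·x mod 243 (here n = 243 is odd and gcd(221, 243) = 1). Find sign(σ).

-1

Trace 28: π^k(28) = [28, 113, 187, 17, 112, 209, 19] for k=0..6.
The orbit structure of x ↦ 221x mod 243: 6 orbits of sizes [162, 54, 18, 6, 2, 1].
n − c = 243 − 6 = 237; sign = (−1)^237 = -1.
Zolotarev: (221|243) = -1, matching the cycle-count sign.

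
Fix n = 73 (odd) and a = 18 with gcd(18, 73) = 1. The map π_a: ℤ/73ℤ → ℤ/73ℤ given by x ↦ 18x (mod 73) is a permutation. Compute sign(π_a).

Orbit of 71 under x↦18x: [71, 37, 9, 16, 69, 1, 18]… (length divides ord_73(18)).
Decompose π into cycles: lengths [18, 18, 18, 18, 1] (5 cycles, including the fixed point 0).
Σ(ℓ_i−1) = 73−5 = 68; sign = (−1)^68 = +1.
The Jacobi symbol (18|73) = +1 (Zolotarev) agrees.

+1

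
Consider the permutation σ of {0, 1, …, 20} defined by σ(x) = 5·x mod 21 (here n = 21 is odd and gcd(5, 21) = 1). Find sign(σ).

Orbit of 16 under x↦5x: [16, 17, 1, 5, 4, 20]… (length divides ord_21(5)).
5 cycles of lengths [6, 6, 6, 2, 1].
5 cycles on 21: each ℓ→(−1)^(ℓ−1), product (−1)^16 = +1.
The Jacobi symbol (5|21) = +1 (Zolotarev) agrees.

+1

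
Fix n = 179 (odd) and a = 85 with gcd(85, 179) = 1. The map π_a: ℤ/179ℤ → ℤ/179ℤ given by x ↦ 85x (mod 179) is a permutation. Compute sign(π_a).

Trace 144: π^k(144) = [144, 68, 52, 124, 158, 5, 67] for k=0..6.
Decompose π into cycles: lengths [89, 89, 1] (3 cycles, including the fixed point 0).
With 3 cycles on 179 points, sign = (−1)^{179−3} = +1.
Zolotarev: (85|179) = +1, matching the cycle-count sign.

+1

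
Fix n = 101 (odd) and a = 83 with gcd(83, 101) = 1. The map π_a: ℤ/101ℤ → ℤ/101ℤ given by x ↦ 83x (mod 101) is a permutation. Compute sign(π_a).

Trace 99: π^k(99) = [99, 36, 59, 49, 27, 19, 62] for k=0..6.
Cycle type of π: 100 + 1; total 2 cycles.
n − c = 101 − 2 = 99; sign = (−1)^99 = -1.
The Jacobi symbol (83|101) = -1 (Zolotarev) agrees.

-1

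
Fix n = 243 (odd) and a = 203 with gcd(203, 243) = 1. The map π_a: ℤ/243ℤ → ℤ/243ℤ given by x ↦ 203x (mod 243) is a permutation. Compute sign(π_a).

Orbit of 52 under x↦203x: [52, 107, 94, 128, 226, 194, 16]… (length divides ord_243(203)).
The orbit structure of x ↦ 203x mod 243: 6 orbits of sizes [162, 54, 18, 6, 2, 1].
n − c = 243 − 6 = 237; sign = (−1)^237 = -1.

-1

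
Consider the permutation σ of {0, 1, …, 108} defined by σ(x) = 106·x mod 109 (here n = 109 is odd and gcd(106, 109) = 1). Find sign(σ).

+1

Start at x=46: 46 → 80 → 87 → 66 → 20 → 49 → 71 → … (one orbit).
Cycle lengths of π_106 on ℤ/109ℤ: [54, 54, 1]; 3 cycles in total.
n − c = 109 − 3 = 106; sign = (−1)^106 = +1.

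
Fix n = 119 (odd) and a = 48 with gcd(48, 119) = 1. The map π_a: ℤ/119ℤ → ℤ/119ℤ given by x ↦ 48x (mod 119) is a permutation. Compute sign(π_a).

+1

Orbit of 41 under x↦48x: [41, 64, 97, 15, 6, 50, 20]… (length divides ord_119(48)).
Cycle lengths of π_48 on ℤ/119ℤ: [16, 16, 16, 16, 16, 16, 16, 2, 2, 2, 1]; 11 cycles in total.
11 cycles on 119: each ℓ→(−1)^(ℓ−1), product (−1)^108 = +1.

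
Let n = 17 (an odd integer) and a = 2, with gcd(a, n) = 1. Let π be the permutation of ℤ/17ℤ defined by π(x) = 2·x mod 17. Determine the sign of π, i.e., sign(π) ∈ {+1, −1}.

+1

Trace 13: π^k(13) = [13, 9, 1, 2, 4, 8, 16] for k=0..6.
Cycle type of π: 8×2 + 1; total 3 cycles.
sign(π) = (−1)^{n − #cycles} = (−1)^{17−3} = (−1)^14 = +1.
(2|17)_J = +1 (Zolotarev's lemma cross-check).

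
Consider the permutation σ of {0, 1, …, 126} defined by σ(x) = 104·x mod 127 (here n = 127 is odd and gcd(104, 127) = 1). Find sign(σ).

+1

Orbit of 21 under x↦104x: [21, 25, 60, 17, 117, 103, 44]… (length divides ord_127(104)).
π_104 has 3 disjoint cycles with lengths [63, 63, 1] on {0,…,126}.
Σ(ℓ_i−1) = 127−3 = 124; sign = (−1)^124 = +1.
Zolotarev: (104|127) = +1, matching the cycle-count sign.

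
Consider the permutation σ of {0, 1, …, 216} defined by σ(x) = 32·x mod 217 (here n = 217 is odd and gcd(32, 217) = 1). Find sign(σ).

+1

Trace 156: π^k(156) = [156, 1, 32] for k=0..2.
The orbit structure of x ↦ 32x mod 217: 93 orbits of sizes [3, 3, 3, 3, 3, 3, 3, 3, 3, 3, 3, 3, 3, 3, 3, 3, 3, 3, 3, 3, 3, 3, 3, 3, 3, 3, 3, 3, 3, 3, 3, 3, 3, 3, 3, 3, 3, 3, 3, 3, 3, 3, 3, 3, 3, 3, 3, 3, 3, 3, 3, 3, 3, 3, 3, 3, 3, 3, 3, 3, 3, 3, 1, 1, 1, 1, 1, 1, 1, 1, 1, 1, 1, 1, 1, 1, 1, 1, 1, 1, 1, 1, 1, 1, 1, 1, 1, 1, 1, 1, 1, 1, 1].
Σ(ℓ_i−1) = 217−93 = 124; sign = (−1)^124 = +1.
Zolotarev: (32|217) = +1, matching the cycle-count sign.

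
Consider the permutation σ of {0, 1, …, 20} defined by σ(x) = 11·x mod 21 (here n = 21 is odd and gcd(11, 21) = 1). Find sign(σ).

Trace 16: π^k(16) = [16, 8, 4, 2, 1, 11] for k=0..5.
The orbit structure of x ↦ 11x mod 21: 6 orbits of sizes [6, 6, 3, 3, 2, 1].
With 6 cycles on 21 points, sign = (−1)^{21−6} = -1.

-1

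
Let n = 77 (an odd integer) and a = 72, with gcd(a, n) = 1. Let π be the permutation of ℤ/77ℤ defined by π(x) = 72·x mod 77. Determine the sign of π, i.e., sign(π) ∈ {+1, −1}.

-1

Start at x=8: 8 → 37 → 46 → 1 → 72 → 25 → 29 → … (one orbit).
The orbit structure of x ↦ 72x mod 77: 6 orbits of sizes [30, 30, 10, 3, 3, 1].
n − c = 77 − 6 = 71; sign = (−1)^71 = -1.
Zolotarev: (72|77) = -1, matching the cycle-count sign.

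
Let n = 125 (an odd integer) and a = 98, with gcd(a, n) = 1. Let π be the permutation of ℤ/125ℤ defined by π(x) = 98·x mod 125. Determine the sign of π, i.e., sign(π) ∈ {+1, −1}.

-1

Orbit of 108 under x↦98x: [108, 84, 107, 111, 3, 44, 62]… (length divides ord_125(98)).
Decompose π into cycles: lengths [100, 20, 4, 1] (4 cycles, including the fixed point 0).
125 − 4 = 121 transpositions; sign(π) = (−1)^121 = -1.
Via Zolotarev, sign(π_{98}) = (98|125) = -1.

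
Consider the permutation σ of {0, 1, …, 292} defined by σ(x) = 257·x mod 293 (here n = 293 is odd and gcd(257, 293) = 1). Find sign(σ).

+1

Start at x=189: 189 → 228 → 289 → 144 → 90 → 276 → 26 → … (one orbit).
π_257 has 3 disjoint cycles with lengths [146, 146, 1] on {0,…,292}.
3 cycles on 293: each ℓ→(−1)^(ℓ−1), product (−1)^290 = +1.
Check: (257/293) = +1 by Zolotarev.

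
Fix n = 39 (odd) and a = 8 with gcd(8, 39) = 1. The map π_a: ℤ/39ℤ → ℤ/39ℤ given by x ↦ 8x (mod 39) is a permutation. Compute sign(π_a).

Orbit of 1 under x↦8x: [1, 8, 25, 5]… (length divides ord_39(8)).
π_8 has 11 disjoint cycles with lengths [4, 4, 4, 4, 4, 4, 4, 4, 4, 2, 1] on {0,…,38}.
39 − 11 = 28 transpositions; sign(π) = (−1)^28 = +1.

+1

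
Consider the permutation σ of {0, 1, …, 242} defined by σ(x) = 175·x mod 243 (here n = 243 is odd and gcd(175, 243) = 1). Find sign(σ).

Trace 157: π^k(157) = [157, 16, 127, 112, 160, 55, 148] for k=0..6.
11 cycles of lengths [81, 81, 27, 27, 9, 9, 3, 3, 1, 1, 1].
11 cycles on 243: each ℓ→(−1)^(ℓ−1), product (−1)^232 = +1.
(175|243)_J = +1 (Zolotarev's lemma cross-check).

+1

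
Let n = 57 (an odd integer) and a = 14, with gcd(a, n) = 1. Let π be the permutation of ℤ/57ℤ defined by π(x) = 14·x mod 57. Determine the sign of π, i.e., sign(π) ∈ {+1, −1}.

Trace 4: π^k(4) = [4, 56, 43, 32, 49, 2, 28] for k=0..6.
5 cycles of lengths [18, 18, 18, 2, 1].
Σ(ℓ_i−1) = 57−5 = 52; sign = (−1)^52 = +1.
Via Zolotarev, sign(π_{14}) = (14|57) = +1.

+1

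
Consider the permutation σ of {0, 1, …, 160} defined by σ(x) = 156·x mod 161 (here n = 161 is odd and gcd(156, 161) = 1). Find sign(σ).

Trace 39: π^k(39) = [39, 127, 9, 116, 64, 2, 151] for k=0..6.
Decompose π into cycles: lengths [33, 33, 33, 33, 11, 11, 3, 3, 1] (9 cycles, including the fixed point 0).
sign(π) = (−1)^{n − #cycles} = (−1)^{161−9} = (−1)^152 = +1.

+1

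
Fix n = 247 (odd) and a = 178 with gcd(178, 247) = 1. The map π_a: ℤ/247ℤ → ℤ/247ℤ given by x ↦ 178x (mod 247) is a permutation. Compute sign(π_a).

Trace 178: π^k(178) = [178, 68, 1] for k=0..2.
Cycle lengths of π_178 on ℤ/247ℤ: [3, 3, 3, 3, 3, 3, 3, 3, 3, 3, 3, 3, 3, 3, 3, 3, 3, 3, 3, 3, 3, 3, 3, 3, 3, 3, 3, 3, 3, 3, 3, 3, 3, 3, 3, 3, 3, 3, 3, 3, 3, 3, 3, 3, 3, 3, 3, 3, 3, 3, 3, 3, 3, 3, 3, 3, 3, 3, 3, 3, 3, 3, 3, 3, 3, 3, 3, 3, 3, 3, 3, 3, 3, 3, 3, 3, 3, 3, 3, 3, 3, 3, 1]; 83 cycles in total.
Σ(ℓ_i−1) = 247−83 = 164; sign = (−1)^164 = +1.
Check: (178/247) = +1 by Zolotarev.

+1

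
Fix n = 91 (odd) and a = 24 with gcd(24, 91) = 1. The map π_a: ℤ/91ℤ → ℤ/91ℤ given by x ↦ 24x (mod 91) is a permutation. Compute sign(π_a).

Start at x=33: 33 → 64 → 80 → 9 → 34 → 88 → 19 → … (one orbit).
Cycle lengths of π_24 on ℤ/91ℤ: [12, 12, 12, 12, 12, 12, 12, 6, 1]; 9 cycles in total.
91 − 9 = 82 transpositions; sign(π) = (−1)^82 = +1.

+1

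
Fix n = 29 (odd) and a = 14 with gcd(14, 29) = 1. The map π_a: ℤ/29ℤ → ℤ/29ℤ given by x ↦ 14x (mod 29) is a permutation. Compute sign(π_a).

Trace 18: π^k(18) = [18, 20, 19, 5, 12, 23, 3] for k=0..6.
π_14 has 2 disjoint cycles with lengths [28, 1] on {0,…,28}.
sign(π) = (−1)^{n − #cycles} = (−1)^{29−2} = (−1)^27 = -1.
The Jacobi symbol (14|29) = -1 (Zolotarev) agrees.

-1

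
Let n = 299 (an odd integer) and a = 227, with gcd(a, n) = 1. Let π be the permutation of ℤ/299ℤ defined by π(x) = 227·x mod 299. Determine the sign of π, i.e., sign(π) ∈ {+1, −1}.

+1

Orbit of 147 under x↦227x: [147, 180, 196, 240, 62, 21, 282]… (length divides ord_299(227)).
Cycle type of π: 132×2 + 22 + 12 + 1; total 5 cycles.
n − c = 299 − 5 = 294; sign = (−1)^294 = +1.
Check: (227/299) = +1 by Zolotarev.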